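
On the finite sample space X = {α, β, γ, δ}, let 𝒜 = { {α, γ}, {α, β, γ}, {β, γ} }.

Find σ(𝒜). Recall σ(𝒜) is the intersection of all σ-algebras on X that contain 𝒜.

σ(𝒜) (16 sets): { {}, {α}, {β}, {γ}, {δ}, {α, β}, {α, γ}, {α, δ}, {β, γ}, {β, δ}, {γ, δ}, {α, β, γ}, {α, β, δ}, {α, γ, δ}, {β, γ, δ}, X }

Check:
Seed the family with 𝒜 together with ∅ and X: { {}, {α, γ}, {β, γ}, {α, β, γ}, X }.
Iteration 1 (3 new):
  {δ}  = X∖{α, β, γ}
  {α, δ}  = X∖{β, γ}
  {β, δ}  = X∖{α, γ}
  |family| = 8
Iteration 2: 3 new —
  {α, β, δ}  = {α, δ} ∪ {β, δ}
  {α, γ, δ}  = {δ} ∪ {α, γ}
  {β, γ, δ}  = {δ} ∪ {β, γ}
  |family| = 11
Iteration 3 adds 3:
  {α}  = X∖{β, γ, δ}
  {β}  = X∖{α, γ, δ}
  {γ}  = X∖{α, β, δ}
  |family| = 14
Iteration 4: +2 →
  {α, β}  = {β} ∪ {α}
  {γ, δ}  = {γ} ∪ {δ}
  |family| = 16
Iteration 5: no new sets; the family is a σ-algebra.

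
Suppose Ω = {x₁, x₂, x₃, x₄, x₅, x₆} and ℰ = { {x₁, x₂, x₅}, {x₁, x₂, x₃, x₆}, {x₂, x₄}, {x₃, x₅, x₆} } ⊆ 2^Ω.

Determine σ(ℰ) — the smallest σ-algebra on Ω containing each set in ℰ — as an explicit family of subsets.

Initial family (6 sets): { {}, {x₂, x₄}, {x₁, x₂, x₅}, {x₃, x₅, x₆}, {x₁, x₂, x₃, x₆}, Ω }.
Step 1. New:
  {x₄, x₅}  = Ω∖{x₁, x₂, x₃, x₆}
  {x₁, x₂, x₄}  = Ω∖{x₃, x₅, x₆}
  {x₃, x₄, x₆}  = Ω∖{x₁, x₂, x₅}
  {x₁, x₂, x₄, x₅}  = {x₁, x₂, x₅} ∪ {x₂, x₄}
  {x₁, x₃, x₅, x₆}  = Ω∖{x₂, x₄}
  {x₁, x₂, x₃, x₄, x₆}  = {x₁, x₂, x₃, x₆} ∪ {x₂, x₄}
  {x₁, x₂, x₃, x₅, x₆}  = {x₁, x₂, x₅} ∪ {x₁, x₂, x₃, x₆}
  {x₂, x₃, x₄, x₅, x₆}  = {x₃, x₅, x₆} ∪ {x₂, x₄}
  |family| = 14
Step 2 adds 8:
  {x₁}  = Ω∖{x₂, x₃, x₄, x₅, x₆}
  {x₄}  = Ω∖{x₁, x₂, x₃, x₅, x₆}
  {x₅}  = Ω∖{x₁, x₂, x₃, x₄, x₆}
  {x₃, x₆}  = Ω∖{x₁, x₂, x₄, x₅}
  {x₂, x₄, x₅}  = {x₄, x₅} ∪ {x₂, x₄}
  {x₂, x₃, x₄, x₆}  = {x₃, x₄, x₆} ∪ {x₂, x₄}
  {x₃, x₄, x₅, x₆}  = {x₄, x₅} ∪ {x₃, x₅, x₆}
  {x₁, x₃, x₄, x₅, x₆}  = {x₁, x₃, x₅, x₆} ∪ {x₄, x₅}
  |family| = 22
Step 3 adds 7:
  {x₂}  = Ω∖{x₁, x₃, x₄, x₅, x₆}
  {x₁, x₂}  = Ω∖{x₃, x₄, x₅, x₆}
  {x₁, x₄}  = {x₄} ∪ {x₁}
  {x₁, x₅}  = Ω∖{x₂, x₃, x₄, x₆}
  {x₁, x₃, x₆}  = Ω∖{x₂, x₄, x₅}
  {x₁, x₄, x₅}  = {x₄, x₅} ∪ {x₁}
  {x₁, x₃, x₄, x₆}  = {x₃, x₄, x₆} ∪ {x₁}
  |family| = 29
Step 4: 3 new —
  {x₂, x₅}  = Ω∖{x₁, x₃, x₄, x₆}
  {x₂, x₃, x₆}  = Ω∖{x₁, x₄, x₅}
  {x₂, x₃, x₅, x₆}  = Ω∖{x₁, x₄}
  |family| = 32
Step 5 adds nothing — fixpoint reached.

|σ(ℰ)| = 32.  σ(ℰ) = { {}, {x₁}, {x₂}, {x₄}, {x₅}, {x₁, x₂}, {x₁, x₄}, {x₁, x₅}, {x₂, x₄}, {x₂, x₅}, {x₃, x₆}, {x₄, x₅}, {x₁, x₂, x₄}, {x₁, x₂, x₅}, {x₁, x₃, x₆}, {x₁, x₄, x₅}, {x₂, x₃, x₆}, {x₂, x₄, x₅}, {x₃, x₄, x₆}, {x₃, x₅, x₆}, {x₁, x₂, x₃, x₆}, {x₁, x₂, x₄, x₅}, {x₁, x₃, x₄, x₆}, {x₁, x₃, x₅, x₆}, {x₂, x₃, x₄, x₆}, {x₂, x₃, x₅, x₆}, {x₃, x₄, x₅, x₆}, {x₁, x₂, x₃, x₄, x₆}, {x₁, x₂, x₃, x₅, x₆}, {x₁, x₃, x₄, x₅, x₆}, {x₂, x₃, x₄, x₅, x₆}, Ω }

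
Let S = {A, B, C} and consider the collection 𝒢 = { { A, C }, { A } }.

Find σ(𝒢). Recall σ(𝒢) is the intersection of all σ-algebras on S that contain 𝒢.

Begin from { ∅, { A }, { A, C }, S } (that is, 𝒢 plus ∅ and S).
Round 1 (2 new):
  { B }  = complement { A, C }
  { B, C }  = complement { A }
Round 2. New:
  { A, B }  = { B } ∪ { A }
Round 3 adds 1:
  { C }  = complement { A, B }
Round 4: already closed under ᶜ and ∪.

Therefore σ(𝒢) = { ∅, { A }, { B }, { C }, { A, B }, { A, C }, { B, C }, S } (|σ(𝒢)| = 8).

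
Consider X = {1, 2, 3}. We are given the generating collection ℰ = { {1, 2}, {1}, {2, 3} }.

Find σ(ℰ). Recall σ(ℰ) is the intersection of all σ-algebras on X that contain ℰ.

Take S₀ = ℰ ∪ {∅, X} = { {}, {1}, {1, 2}, {2, 3}, X }.
Step 1 adds 1:
  {3}  = X∖{1, 2}
  |family| = 6
Step 2: +1 →
  {1, 3}  = {3} ∪ {1}
  |family| = 7
Step 3 adds 1:
  {2}  = X∖{1, 3}
  |family| = 8
After Step 4 the family is unchanged; done.

σ(ℰ) = { {}, {1}, {2}, {3}, {1, 2}, {1, 3}, {2, 3}, X }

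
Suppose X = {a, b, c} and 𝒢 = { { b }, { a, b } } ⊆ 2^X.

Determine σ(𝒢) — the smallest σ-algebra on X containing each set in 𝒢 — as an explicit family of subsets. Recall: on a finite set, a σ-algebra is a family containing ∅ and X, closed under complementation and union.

Initial family (4 sets): { {}, { b }, { a, b }, X }.
Pass 1: 2 new —
  { c }  = ᶜ of { a, b }
  { a, c }  = ᶜ of { b }
  |family| = 6
Pass 2 (1 new):
  { b, c }  = { c } ∪ { b }
  |family| = 7
Pass 3 (1 new):
  { a }  = ᶜ of { b, c }
  |family| = 8
Pass 4 adds nothing — fixpoint reached.

σ(𝒢) = { {}, { a }, { b }, { c }, { a, b }, { a, c }, { b, c }, X }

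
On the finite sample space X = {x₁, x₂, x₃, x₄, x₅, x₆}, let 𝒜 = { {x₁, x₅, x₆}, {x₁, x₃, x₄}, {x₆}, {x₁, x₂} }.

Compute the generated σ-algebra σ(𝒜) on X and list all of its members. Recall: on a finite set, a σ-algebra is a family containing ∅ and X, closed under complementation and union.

Seed the family with 𝒜 together with ∅ and X: { {}, {x₆}, {x₁, x₂}, {x₁, x₃, x₄}, {x₁, x₅, x₆}, X }.
Round 1 (9 new):
  {x₁, x₂, x₆}  = {x₁, x₂} ∪ {x₆}
  {x₂, x₃, x₄}  = complement {x₁, x₅, x₆}
  {x₂, x₅, x₆}  = complement {x₁, x₃, x₄}
  {x₁, x₂, x₃, x₄}  = {x₁, x₃, x₄} ∪ {x₁, x₂}
  {x₁, x₂, x₅, x₆}  = {x₁, x₅, x₆} ∪ {x₁, x₂}
  {x₁, x₃, x₄, x₆}  = {x₁, x₃, x₄} ∪ {x₆}
  {x₃, x₄, x₅, x₆}  = complement {x₁, x₂}
  {x₁, x₂, x₃, x₄, x₅}  = complement {x₆}
  {x₁, x₃, x₄, x₅, x₆}  = {x₁, x₃, x₄} ∪ {x₁, x₅, x₆}
Round 2: +8 →
  {x₂}  = complement {x₁, x₃, x₄, x₅, x₆}
  {x₂, x₅}  = complement {x₁, x₃, x₄, x₆}
  {x₃, x₄}  = complement {x₁, x₂, x₅, x₆}
  {x₅, x₆}  = complement {x₁, x₂, x₃, x₄}
  {x₃, x₄, x₅}  = complement {x₁, x₂, x₆}
  {x₂, x₃, x₄, x₆}  = {x₂, x₃, x₄} ∪ {x₆}
  {x₁, x₂, x₃, x₄, x₆}  = {x₂, x₃, x₄} ∪ {x₁, x₃, x₄, x₆}
  {x₂, x₃, x₄, x₅, x₆}  = {x₂, x₃, x₄} ∪ {x₃, x₄, x₅, x₆}
Round 3. New:
  {x₁}  = complement {x₂, x₃, x₄, x₅, x₆}
  {x₅}  = complement {x₁, x₂, x₃, x₄, x₆}
  {x₁, x₅}  = complement {x₂, x₃, x₄, x₆}
  {x₂, x₆}  = {x₂} ∪ {x₆}
  {x₁, x₂, x₅}  = {x₂, x₅} ∪ {x₁, x₂}
  {x₃, x₄, x₆}  = {x₃, x₄} ∪ {x₆}
  {x₁, x₃, x₄, x₅}  = {x₃, x₄, x₅} ∪ {x₁, x₃, x₄}
  {x₂, x₃, x₄, x₅}  = {x₂, x₅} ∪ {x₃, x₄, x₅}
Round 4 (1 new):
  {x₁, x₆}  = complement {x₂, x₃, x₄, x₅}
Round 5: already closed under ᶜ and ∪.

Hence σ(𝒜) has 32 members: { {}, {x₁}, {x₂}, {x₅}, {x₆}, {x₁, x₂}, {x₁, x₅}, {x₁, x₆}, {x₂, x₅}, {x₂, x₆}, {x₃, x₄}, {x₅, x₆}, {x₁, x₂, x₅}, {x₁, x₂, x₆}, {x₁, x₃, x₄}, {x₁, x₅, x₆}, {x₂, x₃, x₄}, {x₂, x₅, x₆}, {x₃, x₄, x₅}, {x₃, x₄, x₆}, {x₁, x₂, x₃, x₄}, {x₁, x₂, x₅, x₆}, {x₁, x₃, x₄, x₅}, {x₁, x₃, x₄, x₆}, {x₂, x₃, x₄, x₅}, {x₂, x₃, x₄, x₆}, {x₃, x₄, x₅, x₆}, {x₁, x₂, x₃, x₄, x₅}, {x₁, x₂, x₃, x₄, x₆}, {x₁, x₃, x₄, x₅, x₆}, {x₂, x₃, x₄, x₅, x₆}, X }.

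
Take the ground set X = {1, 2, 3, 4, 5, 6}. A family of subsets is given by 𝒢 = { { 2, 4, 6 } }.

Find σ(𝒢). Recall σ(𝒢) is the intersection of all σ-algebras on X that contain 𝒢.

σ(𝒢) (4 sets): { ∅, { 1, 3, 5 }, { 2, 4, 6 }, X }

Check:
Begin from { ∅, { 2, 4, 6 }, X } (that is, 𝒢 plus ∅ and X).
Step 1. New:
  { 1, 3, 5 }  = { 2, 4, 6 }ᶜ
  — 4 sets.
After Step 2 the family is unchanged; done.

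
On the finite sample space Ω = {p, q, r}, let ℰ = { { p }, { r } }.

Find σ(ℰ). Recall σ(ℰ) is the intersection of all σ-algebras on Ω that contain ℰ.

Start: ℰ ∪ {∅, Ω} = { ∅, { p }, { r }, Ω }.
Step 1 adds 3:
  { p, q }  = { r }ᶜ
  { p, r }  = { r } ∪ { p }
  { q, r }  = { p }ᶜ
  (now 7)
Step 2 adds 1:
  { q }  = { p, r }ᶜ
  (now 8)
Step 3 adds nothing — fixpoint reached.

σ(ℰ) = { ∅, { p }, { q }, { r }, { p, q }, { p, r }, { q, r }, Ω }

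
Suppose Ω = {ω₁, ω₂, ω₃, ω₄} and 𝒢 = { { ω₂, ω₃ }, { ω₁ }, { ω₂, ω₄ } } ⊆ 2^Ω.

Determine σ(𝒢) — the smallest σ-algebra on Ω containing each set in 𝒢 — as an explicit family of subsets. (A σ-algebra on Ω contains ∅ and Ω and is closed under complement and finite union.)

Take S₀ = 𝒢 ∪ {∅, Ω} = { ∅, { ω₁ }, { ω₂, ω₃ }, { ω₂, ω₄ }, Ω }.
Step 1. New:
  { ω₁, ω₃ }  = { ω₂, ω₄ }ᶜ
  { ω₁, ω₄ }  = { ω₂, ω₃ }ᶜ
  { ω₁, ω₂, ω₃ }  = { ω₂, ω₃ } ∪ { ω₁ }
  { ω₁, ω₂, ω₄ }  = { ω₂, ω₄ } ∪ { ω₁ }
  { ω₂, ω₃, ω₄ }  = { ω₁ }ᶜ
Step 2: +3 →
  { ω₃ }  = { ω₁, ω₂, ω₄ }ᶜ
  { ω₄ }  = { ω₁, ω₂, ω₃ }ᶜ
  { ω₁, ω₃, ω₄ }  = { ω₁, ω₄ } ∪ { ω₁, ω₃ }
Step 3 adds 2:
  { ω₂ }  = { ω₁, ω₃, ω₄ }ᶜ
  { ω₃, ω₄ }  = { ω₃ } ∪ { ω₄ }
Step 4: +1 →
  { ω₁, ω₂ }  = { ω₃, ω₄ }ᶜ
After Step 5 the family is unchanged; done.

Therefore σ(𝒢) = { ∅, { ω₁ }, { ω₂ }, { ω₃ }, { ω₄ }, { ω₁, ω₂ }, { ω₁, ω₃ }, { ω₁, ω₄ }, { ω₂, ω₃ }, { ω₂, ω₄ }, { ω₃, ω₄ }, { ω₁, ω₂, ω₃ }, { ω₁, ω₂, ω₄ }, { ω₁, ω₃, ω₄ }, { ω₂, ω₃, ω₄ }, Ω } (|σ(𝒢)| = 16).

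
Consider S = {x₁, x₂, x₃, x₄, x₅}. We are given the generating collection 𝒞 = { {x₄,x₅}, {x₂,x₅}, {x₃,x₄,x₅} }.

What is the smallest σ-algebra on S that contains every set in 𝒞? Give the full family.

σ(𝒞) = { ∅, {x₁}, {x₂}, {x₃}, {x₄}, {x₅}, {x₁,x₂}, {x₁,x₃}, {x₁,x₄}, {x₁,x₅}, {x₂,x₃}, {x₂,x₄}, {x₂,x₅}, {x₃,x₄}, {x₃,x₅}, {x₄,x₅}, {x₁,x₂,x₃}, {x₁,x₂,x₄}, {x₁,x₂,x₅}, {x₁,x₃,x₄}, {x₁,x₃,x₅}, {x₁,x₄,x₅}, {x₂,x₃,x₄}, {x₂,x₃,x₅}, {x₂,x₄,x₅}, {x₃,x₄,x₅}, {x₁,x₂,x₃,x₄}, {x₁,x₂,x₃,x₅}, {x₁,x₂,x₄,x₅}, {x₁,x₃,x₄,x₅}, {x₂,x₃,x₄,x₅}, S }

Check:
Take S₀ = 𝒞 ∪ {∅, S} = { ∅, {x₂,x₅}, {x₄,x₅}, {x₃,x₄,x₅}, S }.
Round 1 (5 new):
  {x₁,x₂}  = S∖{x₃,x₄,x₅}
  {x₁,x₂,x₃}  = S∖{x₄,x₅}
  {x₁,x₃,x₄}  = S∖{x₂,x₅}
  {x₂,x₄,x₅}  = {x₄,x₅} ∪ {x₂,x₅}
  {x₂,x₃,x₄,x₅}  = {x₂,x₅} ∪ {x₃,x₄,x₅}
  |family| = 10
Round 2 adds 7:
  {x₁}  = S∖{x₂,x₃,x₄,x₅}
  {x₁,x₃}  = S∖{x₂,x₄,x₅}
  {x₁,x₂,x₅}  = {x₂,x₅} ∪ {x₁,x₂}
  {x₁,x₂,x₃,x₄}  = {x₁,x₂,x₃} ∪ {x₁,x₃,x₄}
  {x₁,x₂,x₃,x₅}  = {x₂,x₅} ∪ {x₁,x₂,x₃}
  {x₁,x₂,x₄,x₅}  = {x₁,x₂} ∪ {x₄,x₅}
  {x₁,x₃,x₄,x₅}  = {x₃,x₄,x₅} ∪ {x₁,x₃,x₄}
  |family| = 17
Round 3 adds 6:
  {x₂}  = S∖{x₁,x₃,x₄,x₅}
  {x₃}  = S∖{x₁,x₂,x₄,x₅}
  {x₄}  = S∖{x₁,x₂,x₃,x₅}
  {x₅}  = S∖{x₁,x₂,x₃,x₄}
  {x₃,x₄}  = S∖{x₁,x₂,x₅}
  {x₁,x₄,x₅}  = {x₄,x₅} ∪ {x₁}
  |family| = 23
Round 4 (9 new):
  {x₁,x₄}  = {x₄} ∪ {x₁}
  {x₁,x₅}  = {x₅} ∪ {x₁}
  {x₂,x₃}  = S∖{x₁,x₄,x₅}
  {x₂,x₄}  = {x₂} ∪ {x₄}
  {x₃,x₅}  = {x₅} ∪ {x₃}
  {x₁,x₂,x₄}  = {x₁,x₂} ∪ {x₄}
  {x₁,x₃,x₅}  = {x₅} ∪ {x₁,x₃}
  {x₂,x₃,x₄}  = {x₃,x₄} ∪ {x₂}
  {x₂,x₃,x₅}  = {x₂,x₅} ∪ {x₃}
  |family| = 32
Round 5 adds nothing — fixpoint reached.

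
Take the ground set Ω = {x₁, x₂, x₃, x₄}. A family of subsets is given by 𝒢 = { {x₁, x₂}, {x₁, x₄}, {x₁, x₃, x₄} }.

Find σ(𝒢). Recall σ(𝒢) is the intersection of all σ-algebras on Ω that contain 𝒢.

Seed the family with 𝒢 together with ∅ and Ω: { {}, {x₁, x₂}, {x₁, x₄}, {x₁, x₃, x₄}, Ω }.
Round 1: 4 new —
  {x₂}  = complement {x₁, x₃, x₄}
  {x₂, x₃}  = complement {x₁, x₄}
  {x₃, x₄}  = complement {x₁, x₂}
  {x₁, x₂, x₄}  = {x₁, x₄} ∪ {x₁, x₂}
  (now 9)
Round 2: +3 →
  {x₃}  = complement {x₁, x₂, x₄}
  {x₁, x₂, x₃}  = {x₁, x₂} ∪ {x₂, x₃}
  {x₂, x₃, x₄}  = {x₃, x₄} ∪ {x₂}
  (now 12)
Round 3: 2 new —
  {x₁}  = complement {x₂, x₃, x₄}
  {x₄}  = complement {x₁, x₂, x₃}
  (now 14)
Round 4 adds 2:
  {x₁, x₃}  = {x₃} ∪ {x₁}
  {x₂, x₄}  = {x₄} ∪ {x₂}
  (now 16)
Round 5: closed — nothing new.

Hence σ(𝒢) has 16 members: { {}, {x₁}, {x₂}, {x₃}, {x₄}, {x₁, x₂}, {x₁, x₃}, {x₁, x₄}, {x₂, x₃}, {x₂, x₄}, {x₃, x₄}, {x₁, x₂, x₃}, {x₁, x₂, x₄}, {x₁, x₃, x₄}, {x₂, x₃, x₄}, Ω }.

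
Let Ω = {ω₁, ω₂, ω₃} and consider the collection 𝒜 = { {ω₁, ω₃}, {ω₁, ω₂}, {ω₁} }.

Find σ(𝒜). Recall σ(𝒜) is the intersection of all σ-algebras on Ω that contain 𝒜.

|σ(𝒜)| = 8.  σ(𝒜) = { {}, {ω₁}, {ω₂}, {ω₃}, {ω₁, ω₂}, {ω₁, ω₃}, {ω₂, ω₃}, Ω }

Check:
Start: 𝒜 ∪ {∅, Ω} = { {}, {ω₁}, {ω₁, ω₂}, {ω₁, ω₃}, Ω }.
Iteration 1: +3 →
  {ω₂}  = complement {ω₁, ω₃}
  {ω₃}  = complement {ω₁, ω₂}
  {ω₂, ω₃}  = complement {ω₁}
  (now 8)
Iteration 2: closed — nothing new.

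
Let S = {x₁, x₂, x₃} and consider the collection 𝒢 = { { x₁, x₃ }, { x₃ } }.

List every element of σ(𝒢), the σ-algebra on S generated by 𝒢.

σ(𝒢) (8 sets): { ∅, { x₁ }, { x₂ }, { x₃ }, { x₁, x₂ }, { x₁, x₃ }, { x₂, x₃ }, S }

Working:
Start: 𝒢 ∪ {∅, S} = { ∅, { x₃ }, { x₁, x₃ }, S }.
Step 1: 2 new —
  { x₂ }  = complement { x₁, x₃ }
  { x₁, x₂ }  = complement { x₃ }
  (now 6)
Step 2 (1 new):
  { x₂, x₃ }  = { x₃ } ∪ { x₂ }
  (now 7)
Step 3 adds 1:
  { x₁ }  = complement { x₂, x₃ }
  (now 8)
Step 4: stable.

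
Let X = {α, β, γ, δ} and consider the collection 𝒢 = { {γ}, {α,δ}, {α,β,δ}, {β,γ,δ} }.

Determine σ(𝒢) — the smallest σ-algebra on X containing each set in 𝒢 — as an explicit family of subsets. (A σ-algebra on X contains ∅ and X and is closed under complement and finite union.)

Answer: σ(𝒢) = { {}, {α}, {β}, {γ}, {δ}, {α,β}, {α,γ}, {α,δ}, {β,γ}, {β,δ}, {γ,δ}, {α,β,γ}, {α,β,δ}, {α,γ,δ}, {β,γ,δ}, X }

Trace:
Initial family (6 sets): { {}, {γ}, {α,δ}, {α,β,δ}, {β,γ,δ}, X }.
Iteration 1: +3 →
  {α}  = complement {β,γ,δ}
  {β,γ}  = complement {α,δ}
  {α,γ,δ}  = {γ} ∪ {α,δ}
  |family| = 9
Iteration 2. New:
  {β}  = complement {α,γ,δ}
  {α,γ}  = {γ} ∪ {α}
  {α,β,γ}  = {β,γ} ∪ {α}
  |family| = 12
Iteration 3 (3 new):
  {δ}  = complement {α,β,γ}
  {α,β}  = {β} ∪ {α}
  {β,δ}  = complement {α,γ}
  |family| = 15
Iteration 4 (1 new):
  {γ,δ}  = complement {α,β}
  |family| = 16
After Iteration 5 the family is unchanged; done.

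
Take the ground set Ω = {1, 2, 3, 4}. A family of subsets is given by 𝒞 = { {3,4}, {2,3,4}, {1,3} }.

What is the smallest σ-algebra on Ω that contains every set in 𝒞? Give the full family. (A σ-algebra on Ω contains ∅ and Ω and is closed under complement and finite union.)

σ(𝒞) (16 sets): { {}, {1}, {2}, {3}, {4}, {1,2}, {1,3}, {1,4}, {2,3}, {2,4}, {3,4}, {1,2,3}, {1,2,4}, {1,3,4}, {2,3,4}, Ω }

Trace:
Initial family (5 sets): { {}, {1,3}, {3,4}, {2,3,4}, Ω }.
Round 1 (4 new):
  {1}  = ᶜ of {2,3,4}
  {1,2}  = ᶜ of {3,4}
  {2,4}  = ᶜ of {1,3}
  {1,3,4}  = {3,4} ∪ {1,3}
  |family| = 9
Round 2 adds 3:
  {2}  = ᶜ of {1,3,4}
  {1,2,3}  = {1,2} ∪ {1,3}
  {1,2,4}  = {1,2} ∪ {2,4}
  |family| = 12
Round 3. New:
  {3}  = ᶜ of {1,2,4}
  {4}  = ᶜ of {1,2,3}
  |family| = 14
Round 4 adds 2:
  {1,4}  = {4} ∪ {1}
  {2,3}  = {3} ∪ {2}
  |family| = 16
Round 5: closed — nothing new.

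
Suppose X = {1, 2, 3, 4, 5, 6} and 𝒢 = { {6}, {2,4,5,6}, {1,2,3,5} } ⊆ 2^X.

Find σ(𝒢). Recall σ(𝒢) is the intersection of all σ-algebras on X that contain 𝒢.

σ(𝒢) = { {}, {4}, {6}, {1,3}, {2,5}, {4,6}, {1,3,4}, {1,3,6}, {2,4,5}, {2,5,6}, {1,2,3,5}, {1,3,4,6}, {2,4,5,6}, {1,2,3,4,5}, {1,2,3,5,6}, X }

Derivation:
Start: 𝒢 ∪ {∅, X} = { {}, {6}, {1,2,3,5}, {2,4,5,6}, X }.
Iteration 1 adds 4:
  {1,3}  = complement {2,4,5,6}
  {4,6}  = complement {1,2,3,5}
  {1,2,3,4,5}  = complement {6}
  {1,2,3,5,6}  = {1,2,3,5} ∪ {6}
  (now 9)
Iteration 2 adds 3:
  {4}  = complement {1,2,3,5,6}
  {1,3,6}  = {6} ∪ {1,3}
  {1,3,4,6}  = {1,3} ∪ {4,6}
  (now 12)
Iteration 3: 3 new —
  {2,5}  = complement {1,3,4,6}
  {1,3,4}  = {1,3} ∪ {4}
  {2,4,5}  = complement {1,3,6}
  (now 15)
Iteration 4 adds 1:
  {2,5,6}  = complement {1,3,4}
  (now 16)
Iteration 5: no new sets; the family is a σ-algebra.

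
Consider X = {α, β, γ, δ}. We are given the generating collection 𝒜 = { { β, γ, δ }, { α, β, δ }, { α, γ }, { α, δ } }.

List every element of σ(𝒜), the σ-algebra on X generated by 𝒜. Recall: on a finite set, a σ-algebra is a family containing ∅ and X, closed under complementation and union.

Seed the family with 𝒜 together with ∅ and X: { {}, { α, γ }, { α, δ }, { α, β, δ }, { β, γ, δ }, X }.
Pass 1 (5 new):
  { α }  = ᶜ of { β, γ, δ }
  { γ }  = ᶜ of { α, β, δ }
  { β, γ }  = ᶜ of { α, δ }
  { β, δ }  = ᶜ of { α, γ }
  { α, γ, δ }  = { α, δ } ∪ { α, γ }
  [11 total]
Pass 2. New:
  { β }  = ᶜ of { α, γ, δ }
  { α, β, γ }  = { β, γ } ∪ { α, γ }
  [13 total]
Pass 3 adds 2:
  { δ }  = ᶜ of { α, β, γ }
  { α, β }  = { β } ∪ { α }
  [15 total]
Pass 4: +1 →
  { γ, δ }  = ᶜ of { α, β }
  [16 total]
Pass 5: stable.

Therefore σ(𝒜) = { {}, { α }, { β }, { γ }, { δ }, { α, β }, { α, γ }, { α, δ }, { β, γ }, { β, δ }, { γ, δ }, { α, β, γ }, { α, β, δ }, { α, γ, δ }, { β, γ, δ }, X } (|σ(𝒜)| = 16).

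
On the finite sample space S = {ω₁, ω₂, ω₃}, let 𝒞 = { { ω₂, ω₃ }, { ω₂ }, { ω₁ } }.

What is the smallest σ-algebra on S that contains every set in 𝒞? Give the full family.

Begin from { {  }, { ω₁ }, { ω₂ }, { ω₂, ω₃ }, S } (that is, 𝒞 plus ∅ and S).
Pass 1 adds 2:
  { ω₁, ω₂ }  = { ω₂ } ∪ { ω₁ }
  { ω₁, ω₃ }  = S∖{ ω₂ }
Pass 2: +1 →
  { ω₃ }  = S∖{ ω₁, ω₂ }
Pass 3: already closed under ᶜ and ∪.

σ(𝒞) = { {  }, { ω₁ }, { ω₂ }, { ω₃ }, { ω₁, ω₂ }, { ω₁, ω₃ }, { ω₂, ω₃ }, S }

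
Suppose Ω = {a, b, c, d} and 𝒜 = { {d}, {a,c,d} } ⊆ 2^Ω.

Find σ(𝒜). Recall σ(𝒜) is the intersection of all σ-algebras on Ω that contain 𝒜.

Take S₀ = 𝒜 ∪ {∅, Ω} = { {}, {d}, {a,c,d}, Ω }.
Round 1. New:
  {b}  = ᶜ of {a,c,d}
  {a,b,c}  = ᶜ of {d}
  |family| = 6
Round 2: 1 new —
  {b,d}  = {d} ∪ {b}
  |family| = 7
Round 3 adds 1:
  {a,c}  = ᶜ of {b,d}
  |family| = 8
Round 4: stable.

Therefore σ(𝒜) = { {}, {b}, {d}, {a,c}, {b,d}, {a,b,c}, {a,c,d}, Ω } (|σ(𝒜)| = 8).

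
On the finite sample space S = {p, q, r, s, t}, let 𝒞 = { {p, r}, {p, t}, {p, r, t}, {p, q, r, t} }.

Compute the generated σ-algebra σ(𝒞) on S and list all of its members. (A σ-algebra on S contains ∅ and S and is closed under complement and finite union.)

Initial family (6 sets): { {}, {p, r}, {p, t}, {p, r, t}, {p, q, r, t}, S }.
Step 1 adds 4:
  {s}  = S∖{p, q, r, t}
  {q, s}  = S∖{p, r, t}
  {q, r, s}  = S∖{p, t}
  {q, s, t}  = S∖{p, r}
  |family| = 10
Step 2. New:
  {p, r, s}  = {p, r} ∪ {s}
  {p, s, t}  = {p, t} ∪ {s}
  {p, q, r, s}  = {p, r} ∪ {q, r, s}
  {p, q, s, t}  = {p, t} ∪ {q, s}
  {p, r, s, t}  = {p, r, t} ∪ {s}
  {q, r, s, t}  = {q, r, s} ∪ {q, s, t}
  |family| = 16
Step 3. New:
  {p}  = S∖{q, r, s, t}
  {q}  = S∖{p, r, s, t}
  {r}  = S∖{p, q, s, t}
  {t}  = S∖{p, q, r, s}
  {q, r}  = S∖{p, s, t}
  {q, t}  = S∖{p, r, s}
  |family| = 22
Step 4. New:
  {p, q}  = {q} ∪ {p}
  {p, s}  = {s} ∪ {p}
  {r, s}  = {r} ∪ {s}
  {r, t}  = {t} ∪ {r}
  {s, t}  = {t} ∪ {s}
  {p, q, r}  = {q} ∪ {p, r}
  {p, q, s}  = {q, s} ∪ {p}
  {p, q, t}  = {q, t} ∪ {p, t}
  {q, r, t}  = {q, t} ∪ {r}
  |family| = 31
Step 5: 1 new —
  {r, s, t}  = S∖{p, q}
  |family| = 32
Step 6: stable.

|σ(𝒞)| = 32.  σ(𝒞) = { {}, {p}, {q}, {r}, {s}, {t}, {p, q}, {p, r}, {p, s}, {p, t}, {q, r}, {q, s}, {q, t}, {r, s}, {r, t}, {s, t}, {p, q, r}, {p, q, s}, {p, q, t}, {p, r, s}, {p, r, t}, {p, s, t}, {q, r, s}, {q, r, t}, {q, s, t}, {r, s, t}, {p, q, r, s}, {p, q, r, t}, {p, q, s, t}, {p, r, s, t}, {q, r, s, t}, S }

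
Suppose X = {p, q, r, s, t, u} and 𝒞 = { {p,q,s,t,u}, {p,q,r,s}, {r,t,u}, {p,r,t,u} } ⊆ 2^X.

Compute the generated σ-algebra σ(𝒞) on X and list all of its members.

σ(𝒞) (16 sets): { ∅, {p}, {r}, {p,r}, {q,s}, {t,u}, {p,q,s}, {p,t,u}, {q,r,s}, {r,t,u}, {p,q,r,s}, {p,r,t,u}, {q,s,t,u}, {p,q,s,t,u}, {q,r,s,t,u}, X }

Check:
Initial family (6 sets): { ∅, {r,t,u}, {p,q,r,s}, {p,r,t,u}, {p,q,s,t,u}, X }.
Iteration 1. New:
  {r}  = complement {p,q,s,t,u}
  {q,s}  = complement {p,r,t,u}
  {t,u}  = complement {p,q,r,s}
  {p,q,s}  = complement {r,t,u}
  |family| = 10
Iteration 2. New:
  {q,r,s}  = {r} ∪ {q,s}
  {q,s,t,u}  = {t,u} ∪ {q,s}
  {q,r,s,t,u}  = {r,t,u} ∪ {q,s}
  |family| = 13
Iteration 3: 3 new —
  {p}  = complement {q,r,s,t,u}
  {p,r}  = complement {q,s,t,u}
  {p,t,u}  = complement {q,r,s}
  |family| = 16
Iteration 4: no new sets; the family is a σ-algebra.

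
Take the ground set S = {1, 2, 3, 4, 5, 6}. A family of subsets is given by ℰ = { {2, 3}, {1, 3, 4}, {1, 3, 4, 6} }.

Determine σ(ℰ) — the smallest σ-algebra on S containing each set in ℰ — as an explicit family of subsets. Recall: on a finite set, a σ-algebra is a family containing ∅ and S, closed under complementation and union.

|σ(ℰ)| = 32.  σ(ℰ) = { {}, {2}, {3}, {5}, {6}, {1, 4}, {2, 3}, {2, 5}, {2, 6}, {3, 5}, {3, 6}, {5, 6}, {1, 2, 4}, {1, 3, 4}, {1, 4, 5}, {1, 4, 6}, {2, 3, 5}, {2, 3, 6}, {2, 5, 6}, {3, 5, 6}, {1, 2, 3, 4}, {1, 2, 4, 5}, {1, 2, 4, 6}, {1, 3, 4, 5}, {1, 3, 4, 6}, {1, 4, 5, 6}, {2, 3, 5, 6}, {1, 2, 3, 4, 5}, {1, 2, 3, 4, 6}, {1, 2, 4, 5, 6}, {1, 3, 4, 5, 6}, S }

Derivation:
Initial family (5 sets): { {}, {2, 3}, {1, 3, 4}, {1, 3, 4, 6}, S }.
Round 1. New:
  {2, 5}  = S∖{1, 3, 4, 6}
  {2, 5, 6}  = S∖{1, 3, 4}
  {1, 2, 3, 4}  = {1, 3, 4} ∪ {2, 3}
  {1, 4, 5, 6}  = S∖{2, 3}
  {1, 2, 3, 4, 6}  = {2, 3} ∪ {1, 3, 4, 6}
  [10 total]
Round 2 (7 new):
  {5}  = S∖{1, 2, 3, 4, 6}
  {5, 6}  = S∖{1, 2, 3, 4}
  {2, 3, 5}  = {2, 5} ∪ {2, 3}
  {2, 3, 5, 6}  = {2, 5, 6} ∪ {2, 3}
  {1, 2, 3, 4, 5}  = {2, 5} ∪ {1, 3, 4}
  {1, 2, 4, 5, 6}  = {2, 5} ∪ {1, 4, 5, 6}
  {1, 3, 4, 5, 6}  = {1, 4, 5, 6} ∪ {1, 3, 4}
  [17 total]
Round 3 (6 new):
  {2}  = S∖{1, 3, 4, 5, 6}
  {3}  = S∖{1, 2, 4, 5, 6}
  {6}  = S∖{1, 2, 3, 4, 5}
  {1, 4}  = S∖{2, 3, 5, 6}
  {1, 4, 6}  = S∖{2, 3, 5}
  {1, 3, 4, 5}  = {1, 3, 4} ∪ {5}
  [23 total]
Round 4: +9 →
  {2, 6}  = S∖{1, 3, 4, 5}
  {3, 5}  = {5} ∪ {3}
  {3, 6}  = {6} ∪ {3}
  {1, 2, 4}  = {2} ∪ {1, 4}
  {1, 4, 5}  = {5} ∪ {1, 4}
  {2, 3, 6}  = {6} ∪ {2, 3}
  {3, 5, 6}  = {5, 6} ∪ {3}
  {1, 2, 4, 5}  = {2, 5} ∪ {1, 4}
  {1, 2, 4, 6}  = {2} ∪ {1, 4, 6}
  [32 total]
Round 5: no new sets; the family is a σ-algebra.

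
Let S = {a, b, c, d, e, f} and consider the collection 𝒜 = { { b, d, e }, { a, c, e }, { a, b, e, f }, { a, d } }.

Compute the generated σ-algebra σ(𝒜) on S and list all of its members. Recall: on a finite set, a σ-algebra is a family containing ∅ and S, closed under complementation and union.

Take S₀ = 𝒜 ∪ {∅, S} = { ∅, { a, d }, { a, c, e }, { b, d, e }, { a, b, e, f }, S }.
Pass 1: 9 new —
  { c, d }  = ᶜ of { a, b, e, f }
  { a, c, f }  = ᶜ of { b, d, e }
  { b, d, f }  = ᶜ of { a, c, e }
  { a, b, d, e }  = { a, d } ∪ { b, d, e }
  { a, c, d, e }  = { a, d } ∪ { a, c, e }
  { b, c, e, f }  = ᶜ of { a, d }
  { a, b, c, d, e }  = { a, c, e } ∪ { b, d, e }
  { a, b, c, e, f }  = { a, c, e } ∪ { a, b, e, f }
  { a, b, d, e, f }  = { a, d } ∪ { a, b, e, f }
  |family| = 15
Pass 2. New:
  { c }  = ᶜ of { a, b, d, e, f }
  { d }  = ᶜ of { a, b, c, e, f }
  { f }  = ᶜ of { a, b, c, d, e }
  { b, f }  = ᶜ of { a, c, d, e }
  { c, f }  = ᶜ of { a, b, d, e }
  { a, c, d }  = { c, d } ∪ { a, d }
  { a, b, d, f }  = { b, d, f } ∪ { a, d }
  { a, c, d, f }  = { c, d } ∪ { a, c, f }
  { a, c, e, f }  = { a, c, f } ∪ { a, c, e }
  { b, c, d, e }  = { c, d } ∪ { b, d, e }
  { b, c, d, f }  = { b, d, f } ∪ { c, d }
  { b, d, e, f }  = { b, d, f } ∪ { b, d, e }
  { a, b, c, d, f }  = { b, d, f } ∪ { a, c, f }
  { a, c, d, e, f }  = { a, c, f } ∪ { a, c, d, e }
  { b, c, d, e, f }  = { b, d, f } ∪ { b, c, e, f }
  |family| = 30
Pass 3. New:
  { a }  = ᶜ of { b, c, d, e, f }
  { b }  = ᶜ of { a, c, d, e, f }
  { e }  = ᶜ of { a, b, c, d, f }
  { a, c }  = ᶜ of { b, d, e, f }
  { a, e }  = ᶜ of { b, c, d, f }
  { a, f }  = ᶜ of { b, c, d, e }
  { b, d }  = ᶜ of { a, c, e, f }
  { b, e }  = ᶜ of { a, c, d, f }
  { c, e }  = ᶜ of { a, b, d, f }
  { d, f }  = { f } ∪ { d }
  { a, d, f }  = { a, d } ∪ { f }
  { b, c, f }  = { b, f } ∪ { c }
  { b, e, f }  = ᶜ of { a, c, d }
  { c, d, f }  = { c, d } ∪ { f }
  { a, b, c, f }  = { a, c, f } ∪ { b, f }
  |family| = 45
Pass 4 adds 19:
  { a, b }  = { b } ∪ { a }
  { b, c }  = { b } ∪ { c }
  { d, e }  = ᶜ of { a, b, c, f }
  { e, f }  = { f } ∪ { e }
  { a, b, c }  = { b } ∪ { a, c }
  { a, b, d }  = { b } ∪ { a, d }
  { a, b, e }  = ᶜ of { c, d, f }
  { a, b, f }  = { a, f } ∪ { b }
  { a, d, e }  = ᶜ of { b, c, f }
  { a, e, f }  = { a, f } ∪ { a, e }
  { b, c, d }  = { c, d } ∪ { b }
  { b, c, e }  = ᶜ of { a, d, f }
  { c, d, e }  = { c, d } ∪ { c, e }
  { c, e, f }  = { c, e } ∪ { c, f }
  { d, e, f }  = { d, f } ∪ { e }
  { a, b, c, d }  = { b } ∪ { a, c, d }
  { a, b, c, e }  = ᶜ of { d, f }
  { a, d, e, f }  = { a, d, f } ∪ { a, e }
  { c, d, e, f }  = { c, e } ∪ { c, d, f }
  |family| = 64
Pass 5: stable.

Therefore σ(𝒜) = { ∅, { a }, { b }, { c }, { d }, { e }, { f }, { a, b }, { a, c }, { a, d }, { a, e }, { a, f }, { b, c }, { b, d }, { b, e }, { b, f }, { c, d }, { c, e }, { c, f }, { d, e }, { d, f }, { e, f }, { a, b, c }, { a, b, d }, { a, b, e }, { a, b, f }, { a, c, d }, { a, c, e }, { a, c, f }, { a, d, e }, { a, d, f }, { a, e, f }, { b, c, d }, { b, c, e }, { b, c, f }, { b, d, e }, { b, d, f }, { b, e, f }, { c, d, e }, { c, d, f }, { c, e, f }, { d, e, f }, { a, b, c, d }, { a, b, c, e }, { a, b, c, f }, { a, b, d, e }, { a, b, d, f }, { a, b, e, f }, { a, c, d, e }, { a, c, d, f }, { a, c, e, f }, { a, d, e, f }, { b, c, d, e }, { b, c, d, f }, { b, c, e, f }, { b, d, e, f }, { c, d, e, f }, { a, b, c, d, e }, { a, b, c, d, f }, { a, b, c, e, f }, { a, b, d, e, f }, { a, c, d, e, f }, { b, c, d, e, f }, S } (|σ(𝒜)| = 64).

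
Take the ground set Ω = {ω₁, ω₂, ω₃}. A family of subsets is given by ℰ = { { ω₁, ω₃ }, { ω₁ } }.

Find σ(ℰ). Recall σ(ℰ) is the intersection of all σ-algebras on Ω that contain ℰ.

Answer: σ(ℰ) = { {  }, { ω₁ }, { ω₂ }, { ω₃ }, { ω₁, ω₂ }, { ω₁, ω₃ }, { ω₂, ω₃ }, Ω }

Derivation:
Begin from { {  }, { ω₁ }, { ω₁, ω₃ }, Ω } (that is, ℰ plus ∅ and Ω).
Iteration 1 (2 new):
  { ω₂ }  = complement { ω₁, ω₃ }
  { ω₂, ω₃ }  = complement { ω₁ }
Iteration 2: +1 →
  { ω₁, ω₂ }  = { ω₂ } ∪ { ω₁ }
Iteration 3. New:
  { ω₃ }  = complement { ω₁, ω₂ }
Iteration 4: no new sets; the family is a σ-algebra.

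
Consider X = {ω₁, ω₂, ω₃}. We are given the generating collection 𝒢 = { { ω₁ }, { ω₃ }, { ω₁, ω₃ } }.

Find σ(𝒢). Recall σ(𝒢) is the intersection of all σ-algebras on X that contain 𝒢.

Initial family (5 sets): { ∅, { ω₁ }, { ω₃ }, { ω₁, ω₃ }, X }.
Pass 1: +3 →
  { ω₂ }  = X∖{ ω₁, ω₃ }
  { ω₁, ω₂ }  = X∖{ ω₃ }
  { ω₂, ω₃ }  = X∖{ ω₁ }
  |family| = 8
Pass 2 adds nothing — fixpoint reached.

Hence σ(𝒢) has 8 members: { ∅, { ω₁ }, { ω₂ }, { ω₃ }, { ω₁, ω₂ }, { ω₁, ω₃ }, { ω₂, ω₃ }, X }.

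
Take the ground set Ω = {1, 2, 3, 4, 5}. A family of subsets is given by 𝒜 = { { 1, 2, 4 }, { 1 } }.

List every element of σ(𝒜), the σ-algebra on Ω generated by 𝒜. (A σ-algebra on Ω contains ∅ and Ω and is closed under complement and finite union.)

|σ(𝒜)| = 8.  σ(𝒜) = { {}, { 1 }, { 2, 4 }, { 3, 5 }, { 1, 2, 4 }, { 1, 3, 5 }, { 2, 3, 4, 5 }, Ω }

Trace:
Seed the family with 𝒜 together with ∅ and Ω: { {}, { 1 }, { 1, 2, 4 }, Ω }.
Round 1 adds 2:
  { 3, 5 }  = Ω∖{ 1, 2, 4 }
  { 2, 3, 4, 5 }  = Ω∖{ 1 }
Round 2: +1 →
  { 1, 3, 5 }  = { 3, 5 } ∪ { 1 }
Round 3 (1 new):
  { 2, 4 }  = Ω∖{ 1, 3, 5 }
Round 4: already closed under ᶜ and ∪.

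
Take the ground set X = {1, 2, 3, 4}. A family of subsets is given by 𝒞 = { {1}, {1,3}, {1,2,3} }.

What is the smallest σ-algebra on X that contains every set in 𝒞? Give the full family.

|σ(𝒞)| = 16.  σ(𝒞) = { ∅, {1}, {2}, {3}, {4}, {1,2}, {1,3}, {1,4}, {2,3}, {2,4}, {3,4}, {1,2,3}, {1,2,4}, {1,3,4}, {2,3,4}, X }

Check:
Initial family (5 sets): { ∅, {1}, {1,3}, {1,2,3}, X }.
Round 1: 3 new —
  {4}  = {1,2,3}ᶜ
  {2,4}  = {1,3}ᶜ
  {2,3,4}  = {1}ᶜ
  (now 8)
Round 2 (3 new):
  {1,4}  = {4} ∪ {1}
  {1,2,4}  = {2,4} ∪ {1}
  {1,3,4}  = {4} ∪ {1,3}
  (now 11)
Round 3: 3 new —
  {2}  = {1,3,4}ᶜ
  {3}  = {1,2,4}ᶜ
  {2,3}  = {1,4}ᶜ
  (now 14)
Round 4 adds 2:
  {1,2}  = {2} ∪ {1}
  {3,4}  = {3} ∪ {4}
  (now 16)
Round 5: stable.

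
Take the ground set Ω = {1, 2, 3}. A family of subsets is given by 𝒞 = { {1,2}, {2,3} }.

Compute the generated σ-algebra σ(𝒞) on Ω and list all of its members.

Initial family (4 sets): { {}, {1,2}, {2,3}, Ω }.
Pass 1: +2 →
  {1}  = Ω∖{2,3}
  {3}  = Ω∖{1,2}
  (now 6)
Pass 2 adds 1:
  {1,3}  = {3} ∪ {1}
  (now 7)
Pass 3 adds 1:
  {2}  = Ω∖{1,3}
  (now 8)
Pass 4: no new sets; the family is a σ-algebra.

Hence σ(𝒞) has 8 members: { {}, {1}, {2}, {3}, {1,2}, {1,3}, {2,3}, Ω }.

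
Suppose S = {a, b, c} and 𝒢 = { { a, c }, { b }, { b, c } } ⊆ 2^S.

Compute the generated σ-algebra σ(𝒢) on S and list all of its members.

Initial family (5 sets): { ∅, { b }, { a, c }, { b, c }, S }.
Pass 1: +1 →
  { a }  = S∖{ b, c }
  |family| = 6
Pass 2 (1 new):
  { a, b }  = { b } ∪ { a }
  |family| = 7
Pass 3 adds 1:
  { c }  = S∖{ a, b }
  |family| = 8
Pass 4: stable.

Hence σ(𝒢) has 8 members: { ∅, { a }, { b }, { c }, { a, b }, { a, c }, { b, c }, S }.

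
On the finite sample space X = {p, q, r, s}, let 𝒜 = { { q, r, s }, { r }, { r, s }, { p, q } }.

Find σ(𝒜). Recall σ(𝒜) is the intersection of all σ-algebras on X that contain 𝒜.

σ(𝒜) = { {  }, { p }, { q }, { r }, { s }, { p, q }, { p, r }, { p, s }, { q, r }, { q, s }, { r, s }, { p, q, r }, { p, q, s }, { p, r, s }, { q, r, s }, X }

Derivation:
Take S₀ = 𝒜 ∪ {∅, X} = { {  }, { r }, { p, q }, { r, s }, { q, r, s }, X }.
Iteration 1. New:
  { p }  = X∖{ q, r, s }
  { p, q, r }  = { r } ∪ { p, q }
  { p, q, s }  = X∖{ r }
Iteration 2: 3 new —
  { s }  = X∖{ p, q, r }
  { p, r }  = { r } ∪ { p }
  { p, r, s }  = { r, s } ∪ { p }
Iteration 3 adds 3:
  { q }  = X∖{ p, r, s }
  { p, s }  = { s } ∪ { p }
  { q, s }  = X∖{ p, r }
Iteration 4 adds 1:
  { q, r }  = X∖{ p, s }
Iteration 5 adds nothing — fixpoint reached.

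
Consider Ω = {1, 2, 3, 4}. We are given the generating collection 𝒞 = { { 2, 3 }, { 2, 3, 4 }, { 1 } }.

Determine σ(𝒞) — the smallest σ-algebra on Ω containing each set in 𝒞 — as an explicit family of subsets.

Initial family (5 sets): { {  }, { 1 }, { 2, 3 }, { 2, 3, 4 }, Ω }.
Pass 1. New:
  { 1, 4 }  = complement { 2, 3 }
  { 1, 2, 3 }  = { 2, 3 } ∪ { 1 }
  — 7 sets.
Pass 2: 1 new —
  { 4 }  = complement { 1, 2, 3 }
  — 8 sets.
After Pass 3 the family is unchanged; done.

σ(𝒞) = { {  }, { 1 }, { 4 }, { 1, 4 }, { 2, 3 }, { 1, 2, 3 }, { 2, 3, 4 }, Ω }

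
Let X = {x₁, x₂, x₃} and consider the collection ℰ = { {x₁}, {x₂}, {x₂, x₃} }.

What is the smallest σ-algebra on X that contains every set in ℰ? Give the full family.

σ(ℰ) (8 sets): { {}, {x₁}, {x₂}, {x₃}, {x₁, x₂}, {x₁, x₃}, {x₂, x₃}, X }

Trace:
Begin from { {}, {x₁}, {x₂}, {x₂, x₃}, X } (that is, ℰ plus ∅ and X).
Pass 1. New:
  {x₁, x₂}  = {x₂} ∪ {x₁}
  {x₁, x₃}  = X∖{x₂}
  (now 7)
Pass 2. New:
  {x₃}  = X∖{x₁, x₂}
  (now 8)
Pass 3: no new sets; the family is a σ-algebra.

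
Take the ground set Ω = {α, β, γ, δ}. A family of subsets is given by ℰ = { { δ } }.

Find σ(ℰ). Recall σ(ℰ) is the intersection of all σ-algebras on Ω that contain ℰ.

Take S₀ = ℰ ∪ {∅, Ω} = { {}, { δ }, Ω }.
Step 1. New:
  { α, β, γ }  = { δ }ᶜ
  (now 4)
Step 2: already closed under ᶜ and ∪.

|σ(ℰ)| = 4.  σ(ℰ) = { {}, { δ }, { α, β, γ }, Ω }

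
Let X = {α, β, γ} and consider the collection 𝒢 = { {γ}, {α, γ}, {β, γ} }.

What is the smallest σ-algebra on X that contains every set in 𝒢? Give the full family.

σ(𝒢) (8 sets): { {}, {α}, {β}, {γ}, {α, β}, {α, γ}, {β, γ}, X }

Derivation:
Seed the family with 𝒢 together with ∅ and X: { {}, {γ}, {α, γ}, {β, γ}, X }.
Step 1: 3 new —
  {α}  = complement {β, γ}
  {β}  = complement {α, γ}
  {α, β}  = complement {γ}
  [8 total]
Step 2 adds nothing — fixpoint reached.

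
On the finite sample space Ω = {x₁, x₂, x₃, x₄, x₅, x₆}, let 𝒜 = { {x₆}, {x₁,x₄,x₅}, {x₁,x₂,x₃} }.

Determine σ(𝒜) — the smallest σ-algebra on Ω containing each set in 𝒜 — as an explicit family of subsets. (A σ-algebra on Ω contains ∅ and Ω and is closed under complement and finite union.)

Take S₀ = 𝒜 ∪ {∅, Ω} = { {}, {x₆}, {x₁,x₂,x₃}, {x₁,x₄,x₅}, Ω }.
Pass 1: 5 new —
  {x₂,x₃,x₆}  = {x₁,x₄,x₅}ᶜ
  {x₄,x₅,x₆}  = {x₁,x₂,x₃}ᶜ
  {x₁,x₂,x₃,x₆}  = {x₁,x₂,x₃} ∪ {x₆}
  {x₁,x₄,x₅,x₆}  = {x₁,x₄,x₅} ∪ {x₆}
  {x₁,x₂,x₃,x₄,x₅}  = {x₆}ᶜ
Pass 2: 3 new —
  {x₂,x₃}  = {x₁,x₄,x₅,x₆}ᶜ
  {x₄,x₅}  = {x₁,x₂,x₃,x₆}ᶜ
  {x₂,x₃,x₄,x₅,x₆}  = {x₂,x₃,x₆} ∪ {x₄,x₅,x₆}
Pass 3: +2 →
  {x₁}  = {x₂,x₃,x₄,x₅,x₆}ᶜ
  {x₂,x₃,x₄,x₅}  = {x₄,x₅} ∪ {x₂,x₃}
Pass 4 (1 new):
  {x₁,x₆}  = {x₂,x₃,x₄,x₅}ᶜ
Pass 5 adds nothing — fixpoint reached.

|σ(𝒜)| = 16.  σ(𝒜) = { {}, {x₁}, {x₆}, {x₁,x₆}, {x₂,x₃}, {x₄,x₅}, {x₁,x₂,x₃}, {x₁,x₄,x₅}, {x₂,x₃,x₆}, {x₄,x₅,x₆}, {x₁,x₂,x₃,x₆}, {x₁,x₄,x₅,x₆}, {x₂,x₃,x₄,x₅}, {x₁,x₂,x₃,x₄,x₅}, {x₂,x₃,x₄,x₅,x₆}, Ω }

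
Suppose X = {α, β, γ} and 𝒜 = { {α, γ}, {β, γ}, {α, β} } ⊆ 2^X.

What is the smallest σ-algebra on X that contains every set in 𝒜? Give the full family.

Take S₀ = 𝒜 ∪ {∅, X} = { {}, {α, β}, {α, γ}, {β, γ}, X }.
Iteration 1 (3 new):
  {α}  = ᶜ of {β, γ}
  {β}  = ᶜ of {α, γ}
  {γ}  = ᶜ of {α, β}
Iteration 2: already closed under ᶜ and ∪.

Hence σ(𝒜) has 8 members: { {}, {α}, {β}, {γ}, {α, β}, {α, γ}, {β, γ}, X }.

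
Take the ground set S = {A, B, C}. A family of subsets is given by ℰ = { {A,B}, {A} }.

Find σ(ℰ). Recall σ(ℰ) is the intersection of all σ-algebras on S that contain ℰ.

Begin from { {}, {A}, {A,B}, S } (that is, ℰ plus ∅ and S).
Round 1 adds 2:
  {C}  = complement {A,B}
  {B,C}  = complement {A}
  |family| = 6
Round 2: +1 →
  {A,C}  = {C} ∪ {A}
  |family| = 7
Round 3 adds 1:
  {B}  = complement {A,C}
  |family| = 8
Round 4: no new sets; the family is a σ-algebra.

σ(ℰ) = { {}, {A}, {B}, {C}, {A,B}, {A,C}, {B,C}, S }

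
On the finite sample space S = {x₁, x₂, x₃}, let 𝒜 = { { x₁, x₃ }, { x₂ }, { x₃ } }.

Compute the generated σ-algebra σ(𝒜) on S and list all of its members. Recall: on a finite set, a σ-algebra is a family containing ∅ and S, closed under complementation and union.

Start: 𝒜 ∪ {∅, S} = { {  }, { x₂ }, { x₃ }, { x₁, x₃ }, S }.
Step 1. New:
  { x₁, x₂ }  = S∖{ x₃ }
  { x₂, x₃ }  = { x₃ } ∪ { x₂ }
Step 2 (1 new):
  { x₁ }  = S∖{ x₂, x₃ }
After Step 3 the family is unchanged; done.

Therefore σ(𝒜) = { {  }, { x₁ }, { x₂ }, { x₃ }, { x₁, x₂ }, { x₁, x₃ }, { x₂, x₃ }, S } (|σ(𝒜)| = 8).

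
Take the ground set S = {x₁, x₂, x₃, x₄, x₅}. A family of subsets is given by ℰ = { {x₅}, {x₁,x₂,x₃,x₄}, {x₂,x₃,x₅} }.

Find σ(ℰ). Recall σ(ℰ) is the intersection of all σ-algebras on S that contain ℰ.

σ(ℰ) = { {}, {x₅}, {x₁,x₄}, {x₂,x₃}, {x₁,x₄,x₅}, {x₂,x₃,x₅}, {x₁,x₂,x₃,x₄}, S }

Check:
Initial family (5 sets): { {}, {x₅}, {x₂,x₃,x₅}, {x₁,x₂,x₃,x₄}, S }.
Round 1: +1 →
  {x₁,x₄}  = ᶜ of {x₂,x₃,x₅}
Round 2. New:
  {x₁,x₄,x₅}  = {x₁,x₄} ∪ {x₅}
Round 3 (1 new):
  {x₂,x₃}  = ᶜ of {x₁,x₄,x₅}
Round 4: already closed under ᶜ and ∪.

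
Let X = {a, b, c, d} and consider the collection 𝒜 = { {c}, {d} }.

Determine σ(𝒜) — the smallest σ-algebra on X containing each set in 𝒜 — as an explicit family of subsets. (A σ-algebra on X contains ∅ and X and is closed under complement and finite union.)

σ(𝒜) = { {}, {c}, {d}, {a,b}, {c,d}, {a,b,c}, {a,b,d}, X }

Trace:
Seed the family with 𝒜 together with ∅ and X: { {}, {c}, {d}, X }.
Pass 1 (3 new):
  {c,d}  = {c} ∪ {d}
  {a,b,c}  = X∖{d}
  {a,b,d}  = X∖{c}
Pass 2. New:
  {a,b}  = X∖{c,d}
Pass 3 adds nothing — fixpoint reached.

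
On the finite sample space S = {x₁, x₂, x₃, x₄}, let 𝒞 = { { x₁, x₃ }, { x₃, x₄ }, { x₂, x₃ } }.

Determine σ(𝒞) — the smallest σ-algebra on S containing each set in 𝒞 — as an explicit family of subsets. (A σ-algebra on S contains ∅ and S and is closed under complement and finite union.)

Take S₀ = 𝒞 ∪ {∅, S} = { ∅, { x₁, x₃ }, { x₂, x₃ }, { x₃, x₄ }, S }.
Iteration 1 (6 new):
  { x₁, x₂ }  = complement { x₃, x₄ }
  { x₁, x₄ }  = complement { x₂, x₃ }
  { x₂, x₄ }  = complement { x₁, x₃ }
  { x₁, x₂, x₃ }  = { x₂, x₃ } ∪ { x₁, x₃ }
  { x₁, x₃, x₄ }  = { x₃, x₄ } ∪ { x₁, x₃ }
  { x₂, x₃, x₄ }  = { x₃, x₄ } ∪ { x₂, x₃ }
  [11 total]
Iteration 2 adds 4:
  { x₁ }  = complement { x₂, x₃, x₄ }
  { x₂ }  = complement { x₁, x₃, x₄ }
  { x₄ }  = complement { x₁, x₂, x₃ }
  { x₁, x₂, x₄ }  = { x₁, x₂ } ∪ { x₁, x₄ }
  [15 total]
Iteration 3: 1 new —
  { x₃ }  = complement { x₁, x₂, x₄ }
  [16 total]
Iteration 4 adds nothing — fixpoint reached.

Therefore σ(𝒞) = { ∅, { x₁ }, { x₂ }, { x₃ }, { x₄ }, { x₁, x₂ }, { x₁, x₃ }, { x₁, x₄ }, { x₂, x₃ }, { x₂, x₄ }, { x₃, x₄ }, { x₁, x₂, x₃ }, { x₁, x₂, x₄ }, { x₁, x₃, x₄ }, { x₂, x₃, x₄ }, S } (|σ(𝒞)| = 16).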